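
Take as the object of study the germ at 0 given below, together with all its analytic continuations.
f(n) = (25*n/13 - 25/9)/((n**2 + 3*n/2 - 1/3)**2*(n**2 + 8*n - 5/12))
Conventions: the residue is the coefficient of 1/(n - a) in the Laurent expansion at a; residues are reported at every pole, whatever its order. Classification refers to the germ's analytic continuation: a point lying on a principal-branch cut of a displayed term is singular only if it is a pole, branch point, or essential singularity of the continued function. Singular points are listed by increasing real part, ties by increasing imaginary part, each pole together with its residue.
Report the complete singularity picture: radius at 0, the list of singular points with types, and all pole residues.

Denominator factor (n**2 + 3*n/2 - 1/3)^2: discriminant 43/12, real irrational roots -3/4 + (1/12)*sqrt(129) and -3/4 - (1/12)*sqrt(129); poles of order 2, moduli -3/4 + (1/12)*sqrt(129) and 3/4 + (1/12)*sqrt(129).
Denominator factor (n**2 + 8*n - 5/12): discriminant 197/3, real irrational roots -4 + (1/6)*sqrt(591) and -4 - (1/6)*sqrt(591); poles of order 1, moduli -4 + (1/6)*sqrt(591) and 4 + (1/6)*sqrt(591).
The radius of convergence is the smallest modulus among the singular points: -4 + (1/6)*sqrt(591).
The factor n**2 + 8*n - 5/12 splits as (n - a)(n - a') with a = -4 - (1/6)*sqrt(591), a' = -4 + (1/6)*sqrt(591). At the order-1 pole a set g(n) = (n - a)*f(n) = [(25*n/13 - 25/9)/(n**2 + 3*n/2 - 1/3)**2] / (n - a').
Simple pole: residue = g(a) at a = -4 - (1/6)*sqrt(591), which is -1223880/474253 + (9920860/93427841)*sqrt(591).
The factor n**2 + 3*n/2 - 1/3 splits as (n - a)(n - a') with a = -3/4 - (1/12)*sqrt(129), a' = -3/4 + (1/12)*sqrt(129). At the order-2 pole a set g(n) = (n - a)^2*f(n) = [(25*n/13 - 25/9)/(n**2 + 8*n - 5/12)] / (n - a')^2.
Order-2 pole: residue = g'(a); g'(-3/4 - (1/12)*sqrt(129)) = 1223880/474253 - (185738440/876893797)*sqrt(129), so the residue is 1223880/474253 - (185738440/876893797)*sqrt(129).
The factor n**2 + 8*n - 5/12 splits as (n - a)(n - a') with a = -4 + (1/6)*sqrt(591), a' = -4 - (1/6)*sqrt(591). At the order-1 pole a set g(n) = (n - a)*f(n) = [(25*n/13 - 25/9)/(n**2 + 3*n/2 - 1/3)**2] / (n - a').
Simple pole: residue = g(a) at a = -4 + (1/6)*sqrt(591), which is -1223880/474253 - (9920860/93427841)*sqrt(591).
The factor n**2 + 3*n/2 - 1/3 splits as (n - a)(n - a') with a = -3/4 + (1/12)*sqrt(129), a' = -3/4 - (1/12)*sqrt(129). At the order-2 pole a set g(n) = (n - a)^2*f(n) = [(25*n/13 - 25/9)/(n**2 + 8*n - 5/12)] / (n - a')^2.
Order-2 pole: residue = g'(a); g'(-3/4 + (1/12)*sqrt(129)) = 1223880/474253 + (185738440/876893797)*sqrt(129), so the residue is 1223880/474253 + (185738440/876893797)*sqrt(129).
List the singular points by increasing real part (a conjugate pair: the negative imaginary part first).

Radius of convergence at 0: -4 + (1/6)*sqrt(591).
At -4 - (1/6)*sqrt(591): a pole of order 1; residue -1223880/474253 + (9920860/93427841)*sqrt(591).
At -3/4 - (1/12)*sqrt(129): a pole of order 2; residue 1223880/474253 - (185738440/876893797)*sqrt(129).
At -4 + (1/6)*sqrt(591): a pole of order 1; residue -1223880/474253 - (9920860/93427841)*sqrt(591).
At -3/4 + (1/12)*sqrt(129): a pole of order 2; residue 1223880/474253 + (185738440/876893797)*sqrt(129).


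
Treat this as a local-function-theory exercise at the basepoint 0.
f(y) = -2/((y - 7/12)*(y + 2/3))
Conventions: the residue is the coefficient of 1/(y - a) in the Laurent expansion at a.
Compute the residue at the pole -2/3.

The residue is 8/5.

At the order-1 pole -2/3 set g(y) = (y - (-2/3))*f(y) = -2/(y - 7/12).
Simple pole: residue = g(a) at a = -2/3, which is 8/5.


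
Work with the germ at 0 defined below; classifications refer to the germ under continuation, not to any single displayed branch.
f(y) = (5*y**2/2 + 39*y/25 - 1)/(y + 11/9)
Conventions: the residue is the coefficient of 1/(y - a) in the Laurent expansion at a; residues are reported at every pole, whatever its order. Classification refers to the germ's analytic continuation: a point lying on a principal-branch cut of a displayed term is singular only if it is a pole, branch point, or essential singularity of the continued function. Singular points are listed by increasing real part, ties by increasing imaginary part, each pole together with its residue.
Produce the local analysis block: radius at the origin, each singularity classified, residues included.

Radius of convergence at 0: 11/9.
At -11/9: a pole of order 1; residue 3353/4050.

Denominator factor (y + 11/9): pole of order 1 at -11/9, modulus 11/9.
The radius of convergence is the smallest modulus among the singular points: 11/9.
At the order-1 pole -11/9 set g(y) = (y - (-11/9))*f(y) = 5*y**2/2 + 39*y/25 - 1.
Simple pole: residue = g(a) at a = -11/9, which is 3353/4050.


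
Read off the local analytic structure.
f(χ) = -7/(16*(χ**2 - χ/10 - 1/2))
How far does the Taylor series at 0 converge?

The radius of convergence is -1/20 + (1/20)*sqrt(201).

Denominator factor (χ**2 - χ/10 - 1/2): discriminant 201/100, real irrational roots 1/20 + (1/20)*sqrt(201) and 1/20 - (1/20)*sqrt(201); poles of order 1, moduli 1/20 + (1/20)*sqrt(201) and -1/20 + (1/20)*sqrt(201).
The radius of convergence is the smallest modulus among the singular points: -1/20 + (1/20)*sqrt(201).


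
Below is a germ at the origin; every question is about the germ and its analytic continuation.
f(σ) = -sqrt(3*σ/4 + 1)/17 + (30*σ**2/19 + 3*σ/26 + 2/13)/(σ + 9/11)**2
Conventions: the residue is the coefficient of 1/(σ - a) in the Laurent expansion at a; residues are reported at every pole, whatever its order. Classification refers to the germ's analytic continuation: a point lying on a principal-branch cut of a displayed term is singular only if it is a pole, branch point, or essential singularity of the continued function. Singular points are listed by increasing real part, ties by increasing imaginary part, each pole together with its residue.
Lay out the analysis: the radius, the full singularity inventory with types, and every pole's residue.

Denominator factor (σ + 9/11)^2: pole of order 2 at -9/11, modulus 9/11.
Branch term (-1/17)*sqrt(1 - σ/(-4/3)): its argument vanishes at σ = -4/3, a square-root branch point, modulus 4/3.
The radius of convergence is the smallest modulus among the singular points: 9/11.
The branch term is analytic at -9/11 and contributes nothing to the residue; only the rational part matters.
At the order-2 pole -9/11 set g(σ) = (σ - (-9/11))^2*(rational part) = 30*σ**2/19 + 3*σ/26 + 2/13.
Order-2 pole: residue = g'(a); g'(-9/11) = -13413/5434, so the residue is -13413/5434.
List the singular points by increasing real part (a conjugate pair: the negative imaginary part first).

Radius of convergence at 0: 9/11.
At -4/3: an algebraic (square-root) branch point.
At -9/11: a pole of order 2; residue -13413/5434.


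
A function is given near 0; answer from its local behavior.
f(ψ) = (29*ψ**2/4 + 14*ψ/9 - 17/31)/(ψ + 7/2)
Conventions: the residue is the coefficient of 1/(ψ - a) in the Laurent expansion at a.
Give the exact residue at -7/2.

The residue is 369707/4464.

At the order-1 pole -7/2 set g(ψ) = (ψ - (-7/2))*f(ψ) = 29*ψ**2/4 + 14*ψ/9 - 17/31.
Simple pole: residue = g(a) at a = -7/2, which is 369707/4464.


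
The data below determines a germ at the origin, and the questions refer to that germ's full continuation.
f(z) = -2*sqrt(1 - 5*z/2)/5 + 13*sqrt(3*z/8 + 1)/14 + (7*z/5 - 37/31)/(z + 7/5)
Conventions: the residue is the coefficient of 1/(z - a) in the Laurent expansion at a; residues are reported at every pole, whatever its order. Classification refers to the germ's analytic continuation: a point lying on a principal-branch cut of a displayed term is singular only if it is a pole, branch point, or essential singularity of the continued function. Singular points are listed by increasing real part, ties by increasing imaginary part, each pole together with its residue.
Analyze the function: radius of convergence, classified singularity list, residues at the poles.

Radius of convergence at 0: 2/5.
At -8/3: an algebraic (square-root) branch point.
At -7/5: a pole of order 1; residue -2444/775.
At 2/5: an algebraic (square-root) branch point.

Denominator factor (z + 7/5): pole of order 1 at -7/5, modulus 7/5.
Branch term (13/14)*sqrt(1 - z/(-8/3)): its argument vanishes at z = -8/3, a square-root branch point, modulus 8/3.
Branch term (-2/5)*sqrt(1 - z/(2/5)): its argument vanishes at z = 2/5, a square-root branch point, modulus 2/5.
The radius of convergence is the smallest modulus among the singular points: 2/5.
The branch terms are analytic at -7/5 and contribute nothing to the residue; only the rational part matters.
At the order-1 pole -7/5 set g(z) = (z - (-7/5))*(rational part) = 7*z/5 - 37/31.
Simple pole: residue = g(a) at a = -7/5, which is -2444/775.
List the singular points by increasing real part (a conjugate pair: the negative imaginary part first).


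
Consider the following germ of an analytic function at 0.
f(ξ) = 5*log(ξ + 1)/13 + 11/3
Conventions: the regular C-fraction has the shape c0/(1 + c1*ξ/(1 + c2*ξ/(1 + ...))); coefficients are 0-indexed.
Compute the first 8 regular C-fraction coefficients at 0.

Taylor coefficients (expand at 0): a_0 = 11/3, a_1 = 5/13, a_2 = -5/26, a_3 = 5/39, a_4 = -5/52, a_5 = 1/13, a_6 = -5/78, a_7 = 5/91.
c0 = a_0 = 11/3. Peel one level at a time: if S = 1 + c*ξ/S' with S'(0) = 1, then c is the ξ-coefficient of S and S' = c*ξ/(S - 1).
S_1 = c0/f = 1 + (-15/143)*ξ + (2595/40898)*ξ^2 + ...; c1 = -15/143.
S_2 = c1*ξ/(S_1 - 1) = 1 + (173/286)*ξ + (-1/12)*ξ^2 + ...; c2 = 173/286.
S_3 = c2*ξ/(S_2 - 1) = 1 + (143/1038)*ξ + (-13442/269361)*ξ^2 + ...; c3 = 143/1038.
S_4 = c3*ξ/(S_3 - 1) = 1 + (188/519)*ξ + (-1/15)*ξ^2 + ...; c4 = 188/519.
S_5 = c4*ξ/(S_4 - 1) = 1 + (173/940)*ξ + (-51381/883600)*ξ^2 + ...; c5 = 173/940.
S_6 = c5*ξ/(S_5 - 1) = 1 + (297/940)*ξ + (-9/140)*ξ^2 + ...; c6 = 297/940.
S_7 = c6*ξ/(S_6 - 1) = 1 + (47/231)*ξ + ...; c7 = 47/231.

The regular C-fraction coefficients are [11/3, -15/143, 173/286, 143/1038, 188/519, 173/940, 297/940, 47/231].


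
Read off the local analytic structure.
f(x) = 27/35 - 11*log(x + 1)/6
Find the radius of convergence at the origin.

The radius of convergence is 1.

Branch term (-11/6)*log(1 - x/(-1)): its argument vanishes at x = -1, a logarithmic branch point, modulus 1.
The radius of convergence is the smallest modulus among the singular points: 1.


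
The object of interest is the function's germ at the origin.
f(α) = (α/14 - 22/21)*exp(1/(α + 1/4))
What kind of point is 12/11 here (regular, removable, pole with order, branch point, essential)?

The point is a regular point.

There is no denominator, hence no pole anywhere.
The essential point of exp(1/(α - (-1/4))) is -1/4, not 12/11.
So the germ continues analytically to 12/11.


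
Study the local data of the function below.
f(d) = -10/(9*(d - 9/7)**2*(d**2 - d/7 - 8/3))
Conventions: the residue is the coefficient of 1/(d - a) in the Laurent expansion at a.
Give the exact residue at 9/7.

The residue is 29155/15488.

At the order-2 pole 9/7 set g(d) = (d - (9/7))^2*f(d) = -10/(9*(d**2 - d/7 - 8/3)).
Order-2 pole: residue = g'(a); g'(9/7) = 29155/15488, so the residue is 29155/15488.


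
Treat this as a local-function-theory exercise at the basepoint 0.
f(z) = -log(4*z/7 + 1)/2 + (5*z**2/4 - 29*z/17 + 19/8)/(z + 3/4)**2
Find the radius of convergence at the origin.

The radius of convergence is 3/4.

Denominator factor (z + 3/4)^2: pole of order 2 at -3/4, modulus 3/4.
Branch term (-1/2)*log(1 - z/(-7/4)): its argument vanishes at z = -7/4, a logarithmic branch point, modulus 7/4.
The radius of convergence is the smallest modulus among the singular points: 3/4.


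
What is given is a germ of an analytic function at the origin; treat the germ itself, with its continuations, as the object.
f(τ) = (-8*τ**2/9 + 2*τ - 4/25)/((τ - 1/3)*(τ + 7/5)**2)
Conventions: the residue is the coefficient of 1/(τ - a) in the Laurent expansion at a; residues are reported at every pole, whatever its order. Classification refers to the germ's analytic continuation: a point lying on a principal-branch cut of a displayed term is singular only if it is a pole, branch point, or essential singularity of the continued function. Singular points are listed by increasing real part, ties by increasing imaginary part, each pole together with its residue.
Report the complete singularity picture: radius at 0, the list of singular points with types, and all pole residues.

Denominator factor (τ + 7/5)^2: pole of order 2 at -7/5, modulus 7/5.
Denominator factor (τ - 1/3): pole of order 1 at 1/3, modulus 1/3.
The radius of convergence is the smallest modulus among the singular points: 1/3.
At the order-2 pole -7/5 set g(τ) = (τ - (-7/5))^2*f(τ) = (-8*τ**2/9 + 2*τ - 4/25)/(τ - 1/3).
Order-2 pole: residue = g'(a); g'(-7/5) = -1039/1014, so the residue is -1039/1014.
At the order-1 pole 1/3 set g(τ) = (τ - (1/3))*f(τ) = (-8*τ**2/9 + 2*τ - 4/25)/(τ + 7/5)**2.
Simple pole: residue = g(a) at a = 1/3, which is 413/3042.
List the singular points by increasing real part (a conjugate pair: the negative imaginary part first).

Radius of convergence at 0: 1/3.
At -7/5: a pole of order 2; residue -1039/1014.
At 1/3: a pole of order 1; residue 413/3042.


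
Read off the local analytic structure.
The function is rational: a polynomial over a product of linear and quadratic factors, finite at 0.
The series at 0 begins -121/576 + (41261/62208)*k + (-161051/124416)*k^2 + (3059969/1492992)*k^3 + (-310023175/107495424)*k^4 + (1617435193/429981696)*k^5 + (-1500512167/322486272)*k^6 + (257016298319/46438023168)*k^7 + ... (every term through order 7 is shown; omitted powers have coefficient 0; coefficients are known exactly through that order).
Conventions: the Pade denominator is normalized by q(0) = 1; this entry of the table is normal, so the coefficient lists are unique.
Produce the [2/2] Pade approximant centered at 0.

Taylor coefficients needed (read off): a_0 = -121/576, a_1 = 41261/62208, a_2 = -161051/124416, a_3 = 3059969/1492992, a_4 = -310023175/107495424.
Write the denominator as Q(k) = 1 + q1*k + q2*k^2. Requiring Q*f - P = O(k^5) with deg P <= 2 kills the coefficients of k^3..k^4 in Q*f:
  k^3: a_3 + q1*a_2 + q2*a_1 = 0, i.e. 3059969/1492992 + (-161051/124416)*q1 + (41261/62208)*q2 = 0.
  k^4: a_4 + q1*a_3 + q2*a_2 = 0, i.e. -310023175/107495424 + (3059969/1492992)*q1 + (-161051/124416)*q2 = 0.
Solving this linear system: q1 = 23089/9864, q2 = 29161/19728.
The numerator is Q*f truncated at degree 2: P0 = a_0 = -121/576; P1 = a_1 + q1*a_0 = 2924207/17044992; P2 = a_2 + q1*a_1 + q2*a_0 = -32166277/613619712.

The Pade approximant has numerator coefficients [-121/576, 2924207/17044992, -32166277/613619712]; denominator coefficients [1, 23089/9864, 29161/19728].


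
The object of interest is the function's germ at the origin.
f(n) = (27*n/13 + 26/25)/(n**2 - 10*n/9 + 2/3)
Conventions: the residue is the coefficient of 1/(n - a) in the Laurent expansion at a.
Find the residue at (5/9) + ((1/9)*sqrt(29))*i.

The residue is (27/26) - ((6417/18850)*sqrt(29))*i.

The factor n**2 - 10*n/9 + 2/3 splits as (n - a)(n - a') with a = (5/9) + ((1/9)*sqrt(29))*i, a' = (5/9) - ((1/9)*sqrt(29))*i. At the order-1 pole a set g(n) = (n - a)*f(n) = [27*n/13 + 26/25] / (n - a').
Simple pole: residue = g(a) at a = (5/9) + ((1/9)*sqrt(29))*i, which is (27/26) - ((6417/18850)*sqrt(29))*i.


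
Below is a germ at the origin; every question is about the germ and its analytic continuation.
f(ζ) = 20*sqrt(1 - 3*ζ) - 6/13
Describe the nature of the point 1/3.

The term (20)*sqrt(1 - ζ/(1/3)) has argument 1 - 1/3/(1/3) = 0 at 1/3: a square-root (algebraic, two-sheeted) branch point; the remaining terms are analytic or single-valued there.

The point is an algebraic (square-root) branch point.


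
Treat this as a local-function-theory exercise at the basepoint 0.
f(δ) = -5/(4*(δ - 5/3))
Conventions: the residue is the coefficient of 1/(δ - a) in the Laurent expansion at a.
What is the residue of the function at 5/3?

At the order-1 pole 5/3 set g(δ) = (δ - (5/3))*f(δ) = -5/4.
Simple pole: residue = g(a) at a = 5/3, which is -5/4.

The residue is -5/4.


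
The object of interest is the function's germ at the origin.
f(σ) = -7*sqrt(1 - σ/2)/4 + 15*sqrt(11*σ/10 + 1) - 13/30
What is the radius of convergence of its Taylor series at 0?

Branch term (15)*sqrt(1 - σ/(-10/11)): its argument vanishes at σ = -10/11, a square-root branch point, modulus 10/11.
Branch term (-7/4)*sqrt(1 - σ/(2)): its argument vanishes at σ = 2, a square-root branch point, modulus 2.
The radius of convergence is the smallest modulus among the singular points: 10/11.

The radius of convergence is 10/11.


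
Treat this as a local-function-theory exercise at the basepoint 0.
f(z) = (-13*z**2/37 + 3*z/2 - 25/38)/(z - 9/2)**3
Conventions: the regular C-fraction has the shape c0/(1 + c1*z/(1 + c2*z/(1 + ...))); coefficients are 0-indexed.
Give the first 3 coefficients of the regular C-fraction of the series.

Taylor coefficients (expand at 0): a_0 = 100/13851, a_1 = -484/41553, a_2 = -68896/13837149.
c0 = a_0 = 100/13851. Peel one level at a time: if S = 1 + c*z/S' with S'(0) = 1, then c is the z-coefficient of S and S' = c*z/(S - 1).
S_1 = c0/f = 1 + (121/75)*z + (2055751/624375)*z^2 + ...; c1 = 121/75.
S_2 = c1*z/(S_1 - 1) = 1 + (-2055751/1007325)*z + ...; c2 = -2055751/1007325.

The regular C-fraction coefficients are [100/13851, 121/75, -2055751/1007325].


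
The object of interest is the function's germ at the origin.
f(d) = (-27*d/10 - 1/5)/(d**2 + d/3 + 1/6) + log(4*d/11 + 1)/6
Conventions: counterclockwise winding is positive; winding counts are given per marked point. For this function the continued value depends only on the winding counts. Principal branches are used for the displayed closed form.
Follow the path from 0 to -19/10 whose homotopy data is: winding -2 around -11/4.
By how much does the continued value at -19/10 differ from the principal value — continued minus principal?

Continued minus principal equals -(2/3)*pi*i.

The rational part is single-valued and drops out of the difference; each branch term changes only by its own monodromy.
(1/6)*log(1 - d/(-11/4)): each positive loop around -11/4 adds 2*pi*i to the log, so winding -2 contributes (1/6)*(-2)*2*pi*i = -(2/3)*pi*i.
Summing the contributions at d = -19/10 gives -(2/3)*pi*i.


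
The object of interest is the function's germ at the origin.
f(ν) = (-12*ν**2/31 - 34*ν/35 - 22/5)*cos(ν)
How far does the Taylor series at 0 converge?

The factor cos(ν) is entire and contributes no finite singular point.
The polynomial part has no poles.
No finite singular points: the Taylor series at 0 converges everywhere.

The radius of convergence is infinite.


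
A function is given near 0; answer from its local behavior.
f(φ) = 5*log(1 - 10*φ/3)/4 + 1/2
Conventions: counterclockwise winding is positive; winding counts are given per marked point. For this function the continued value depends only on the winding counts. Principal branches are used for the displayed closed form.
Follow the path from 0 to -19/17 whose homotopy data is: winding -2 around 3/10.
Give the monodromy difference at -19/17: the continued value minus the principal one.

Continued minus principal equals -(5)*pi*i.

The rational part is single-valued and drops out of the difference; each branch term changes only by its own monodromy.
(5/4)*log(1 - φ/(3/10)): each positive loop around 3/10 adds 2*pi*i to the log, so winding -2 contributes (5/4)*(-2)*2*pi*i = -(5)*pi*i.
Summing the contributions at φ = -19/17 gives -(5)*pi*i.


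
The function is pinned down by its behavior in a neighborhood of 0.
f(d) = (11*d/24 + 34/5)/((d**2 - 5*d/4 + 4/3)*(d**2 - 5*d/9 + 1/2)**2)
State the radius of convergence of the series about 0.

Denominator factor (d**2 - 5*d/4 + 4/3): discriminant -181/48, complex-conjugate roots (5/8) + ((1/24)*sqrt(543))*i and (5/8) - ((1/24)*sqrt(543))*i; poles of order 1, moduli (2/3)*sqrt(3) and (2/3)*sqrt(3).
Denominator factor (d**2 - 5*d/9 + 1/2)^2: discriminant -137/81, complex-conjugate roots (5/18) + ((1/18)*sqrt(137))*i and (5/18) - ((1/18)*sqrt(137))*i; poles of order 2, moduli (1/2)*sqrt(2) and (1/2)*sqrt(2).
The radius of convergence is the smallest modulus among the singular points: (1/2)*sqrt(2).

The radius of convergence is (1/2)*sqrt(2).


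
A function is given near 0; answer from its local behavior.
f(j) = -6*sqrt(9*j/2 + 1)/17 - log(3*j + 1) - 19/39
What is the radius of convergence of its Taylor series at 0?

The radius of convergence is 2/9.

Branch term (-6/17)*sqrt(1 - j/(-2/9)): its argument vanishes at j = -2/9, a square-root branch point, modulus 2/9.
Branch term (-1)*log(1 - j/(-1/3)): its argument vanishes at j = -1/3, a logarithmic branch point, modulus 1/3.
The radius of convergence is the smallest modulus among the singular points: 2/9.


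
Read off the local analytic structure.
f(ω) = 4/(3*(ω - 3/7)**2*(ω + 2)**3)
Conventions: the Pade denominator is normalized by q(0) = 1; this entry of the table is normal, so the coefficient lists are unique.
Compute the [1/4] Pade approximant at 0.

Taylor coefficients needed (expand at 0): a_0 = 49/54, a_1 = 931/324, a_2 = 3185/324, a_3 = 169687/5832, a_4 = 5816447/69984, a_5 = 32031055/139968.
Write the denominator as Q(ω) = 1 + q1*ω + q2*ω^2 + q3*ω^3 + q4*ω^4. Requiring Q*f - P = O(ω^6) with deg P <= 1 kills the coefficients of ω^2..ω^5 in Q*f:
  ω^2: a_2 + q1*a_1 + q2*a_0 = 0, i.e. 3185/324 + (931/324)*q1 + (49/54)*q2 = 0.
  ω^3: a_3 + q1*a_2 + q2*a_1 + q3*a_0 = 0, i.e. 169687/5832 + (3185/324)*q1 + (931/324)*q2 + (49/54)*q3 = 0.
  ω^4: a_4 + q1*a_3 + q2*a_2 + q3*a_1 + q4*a_0 = 0, i.e. 5816447/69984 + (169687/5832)*q1 + (3185/324)*q2 + (931/324)*q3 + (49/54)*q4 = 0.
  ω^5: a_5 + q1*a_4 + q2*a_3 + q3*a_2 + q4*a_1 = 0, i.e. 32031055/139968 + (5816447/69984)*q1 + (169687/5832)*q2 + (3185/324)*q3 + (931/324)*q4 = 0.
Solving this linear system: q1 = -121/36, q2 = -41/216, q3 = 6413/1296, q4 = 2219/864.
The numerator is Q*f truncated at degree 1: P0 = a_0 = 49/54; P1 = a_1 + q1*a_0 = -343/1944.

The Pade approximant has numerator coefficients [49/54, -343/1944]; denominator coefficients [1, -121/36, -41/216, 6413/1296, 2219/864].


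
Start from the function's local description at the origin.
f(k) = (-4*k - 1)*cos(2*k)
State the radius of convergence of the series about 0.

The factor cos(2*k) is entire and contributes no finite singular point.
The polynomial part has no poles.
No finite singular points: the Taylor series at 0 converges everywhere.

The radius of convergence is infinite.


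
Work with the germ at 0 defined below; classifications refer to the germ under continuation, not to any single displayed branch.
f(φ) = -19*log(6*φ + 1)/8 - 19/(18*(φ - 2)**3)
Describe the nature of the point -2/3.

Denominator factors: φ - 2 = -8/3 at φ = -2/3 — none vanishes.
Branch term log(1 - φ/(-1/6)): argument at -2/3 is -3, nonzero, so -2/3 is not its branch point (a point on a principal cut is still regular for the continued germ).
So the germ continues analytically to -2/3.

The point is a regular point.


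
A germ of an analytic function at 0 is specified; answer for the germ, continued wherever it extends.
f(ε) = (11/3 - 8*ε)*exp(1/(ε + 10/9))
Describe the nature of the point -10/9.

The point is an essential singularity.

The exponent 1/(ε - (-10/9)) has a pole at -10/9, so exp(1/(ε - (-10/9))) takes every nonzero value near it: an essential singularity (not a pole of any order).


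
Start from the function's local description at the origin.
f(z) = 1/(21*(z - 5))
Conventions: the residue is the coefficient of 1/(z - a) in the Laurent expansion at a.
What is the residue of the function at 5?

The residue is 1/21.

At the order-1 pole 5 set g(z) = (z - (5))*f(z) = 1/21.
Simple pole: residue = g(a) at a = 5, which is 1/21.


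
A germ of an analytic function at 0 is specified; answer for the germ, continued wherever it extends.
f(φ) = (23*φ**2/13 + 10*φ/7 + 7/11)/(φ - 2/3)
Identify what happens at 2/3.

The denominator factor φ - 2/3 vanishes at 2/3 and appears to the power 1; the numerator there equals 21397/9009, nonzero, and no other factor vanishes.
Hence a pole whose order is the multiplicity, 1.

The point is a pole of order 1.


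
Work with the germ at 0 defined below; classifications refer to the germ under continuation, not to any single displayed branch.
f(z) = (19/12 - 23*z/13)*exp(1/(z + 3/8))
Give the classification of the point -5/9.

There is no denominator, hence no pole anywhere.
The essential point of exp(1/(z - (-3/8))) is -3/8, not -5/9.
So the germ continues analytically to -5/9.

The point is a regular point.


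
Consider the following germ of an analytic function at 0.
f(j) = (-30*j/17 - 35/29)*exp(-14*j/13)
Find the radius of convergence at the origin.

The factor exp(-14*j/13) is entire and contributes no finite singular point.
The polynomial part has no poles.
No finite singular points: the Taylor series at 0 converges everywhere.

The radius of convergence is infinite.


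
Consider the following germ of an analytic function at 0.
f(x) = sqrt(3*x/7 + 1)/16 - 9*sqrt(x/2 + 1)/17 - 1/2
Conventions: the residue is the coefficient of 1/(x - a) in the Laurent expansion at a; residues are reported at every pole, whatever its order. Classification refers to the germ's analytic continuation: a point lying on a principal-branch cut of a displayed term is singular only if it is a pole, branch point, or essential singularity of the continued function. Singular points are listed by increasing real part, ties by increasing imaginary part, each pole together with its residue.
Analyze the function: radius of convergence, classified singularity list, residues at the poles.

Branch term (1/16)*sqrt(1 - x/(-7/3)): its argument vanishes at x = -7/3, a square-root branch point, modulus 7/3.
Branch term (-9/17)*sqrt(1 - x/(-2)): its argument vanishes at x = -2, a square-root branch point, modulus 2.
The radius of convergence is the smallest modulus among the singular points: 2.
List the singular points by increasing real part (a conjugate pair: the negative imaginary part first).

Radius of convergence at 0: 2.
At -7/3: an algebraic (square-root) branch point.
At -2: an algebraic (square-root) branch point.


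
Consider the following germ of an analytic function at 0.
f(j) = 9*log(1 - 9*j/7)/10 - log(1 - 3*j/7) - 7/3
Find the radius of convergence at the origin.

Branch term (9/10)*log(1 - j/(7/9)): its argument vanishes at j = 7/9, a logarithmic branch point, modulus 7/9.
Branch term (-1)*log(1 - j/(7/3)): its argument vanishes at j = 7/3, a logarithmic branch point, modulus 7/3.
The radius of convergence is the smallest modulus among the singular points: 7/9.

The radius of convergence is 7/9.


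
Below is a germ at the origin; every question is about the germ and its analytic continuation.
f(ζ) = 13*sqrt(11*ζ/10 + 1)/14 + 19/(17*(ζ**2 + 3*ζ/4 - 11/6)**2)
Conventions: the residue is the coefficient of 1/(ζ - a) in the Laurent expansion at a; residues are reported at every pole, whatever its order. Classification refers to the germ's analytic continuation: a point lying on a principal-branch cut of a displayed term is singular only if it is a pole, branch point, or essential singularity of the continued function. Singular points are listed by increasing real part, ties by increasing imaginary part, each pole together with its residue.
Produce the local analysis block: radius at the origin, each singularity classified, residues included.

Denominator factor (ζ**2 + 3*ζ/4 - 11/6)^2: discriminant 379/48, real irrational roots -3/8 + (1/24)*sqrt(1137) and -3/8 - (1/24)*sqrt(1137); poles of order 2, moduli -3/8 + (1/24)*sqrt(1137) and 3/8 + (1/24)*sqrt(1137).
Branch term (13/14)*sqrt(1 - ζ/(-10/11)): its argument vanishes at ζ = -10/11, a square-root branch point, modulus 10/11.
The radius of convergence is the smallest modulus among the singular points: 10/11.
The branch term is analytic at -3/8 - (1/24)*sqrt(1137) and contributes nothing to the residue; only the rational part matters.
The factor ζ**2 + 3*ζ/4 - 11/6 splits as (ζ - a)(ζ - a') with a = -3/8 - (1/24)*sqrt(1137), a' = -3/8 + (1/24)*sqrt(1137). At the order-2 pole a set g(ζ) = (ζ - a)^2*(rational part) = [19/17] / (ζ - a')^2.
Order-2 pole: residue = g'(a); g'(-3/8 - (1/24)*sqrt(1137)) = (7296/2441897)*sqrt(1137), so the residue is (7296/2441897)*sqrt(1137).
The branch term is analytic at -3/8 + (1/24)*sqrt(1137) and contributes nothing to the residue; only the rational part matters.
The factor ζ**2 + 3*ζ/4 - 11/6 splits as (ζ - a)(ζ - a') with a = -3/8 + (1/24)*sqrt(1137), a' = -3/8 - (1/24)*sqrt(1137). At the order-2 pole a set g(ζ) = (ζ - a)^2*(rational part) = [19/17] / (ζ - a')^2.
Order-2 pole: residue = g'(a); g'(-3/8 + (1/24)*sqrt(1137)) = -(7296/2441897)*sqrt(1137), so the residue is -(7296/2441897)*sqrt(1137).
List the singular points by increasing real part (a conjugate pair: the negative imaginary part first).

Radius of convergence at 0: 10/11.
At -3/8 - (1/24)*sqrt(1137): a pole of order 2; residue (7296/2441897)*sqrt(1137).
At -10/11: an algebraic (square-root) branch point.
At -3/8 + (1/24)*sqrt(1137): a pole of order 2; residue -(7296/2441897)*sqrt(1137).


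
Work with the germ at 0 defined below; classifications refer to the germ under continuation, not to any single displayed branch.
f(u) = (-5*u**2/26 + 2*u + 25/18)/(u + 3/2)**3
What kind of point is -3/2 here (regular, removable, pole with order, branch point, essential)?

The denominator factor u + 3/2 vanishes at -3/2 and appears to the power 3; the numerator there equals -1913/936, nonzero, and no other factor vanishes.
Hence a pole whose order is the multiplicity, 3.

The point is a pole of order 3.


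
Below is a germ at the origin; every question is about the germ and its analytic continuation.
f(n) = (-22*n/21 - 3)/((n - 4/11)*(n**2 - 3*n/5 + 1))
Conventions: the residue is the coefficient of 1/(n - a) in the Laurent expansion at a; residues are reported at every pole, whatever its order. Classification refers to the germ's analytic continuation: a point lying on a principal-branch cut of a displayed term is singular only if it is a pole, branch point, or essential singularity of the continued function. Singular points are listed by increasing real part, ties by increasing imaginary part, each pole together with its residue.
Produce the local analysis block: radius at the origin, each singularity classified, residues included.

Radius of convergence at 0: 4/11.
At (3/10) - ((1/10)*sqrt(91))*i: a pole of order 1; residue (42955/23226) - ((275/6162)*sqrt(91))*i.
At (3/10) + ((1/10)*sqrt(91))*i: a pole of order 1; residue (42955/23226) + ((275/6162)*sqrt(91))*i.
At 4/11: a pole of order 1; residue -42955/11613.


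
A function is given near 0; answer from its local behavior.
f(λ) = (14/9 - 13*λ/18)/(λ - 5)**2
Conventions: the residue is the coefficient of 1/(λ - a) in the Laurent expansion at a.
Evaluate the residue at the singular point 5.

At the order-2 pole 5 set g(λ) = (λ - (5))^2*f(λ) = 14/9 - 13*λ/18.
Order-2 pole: residue = g'(a); g'(5) = -13/18, so the residue is -13/18.

The residue is -13/18.


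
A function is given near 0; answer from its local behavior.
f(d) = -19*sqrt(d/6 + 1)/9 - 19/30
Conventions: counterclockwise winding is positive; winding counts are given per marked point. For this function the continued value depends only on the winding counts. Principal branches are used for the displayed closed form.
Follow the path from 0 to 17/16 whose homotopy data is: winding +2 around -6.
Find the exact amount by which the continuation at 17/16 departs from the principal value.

Continued minus principal equals 0.

The rational part is single-valued and drops out of the difference; each branch term changes only by its own monodromy.
(-19/9)*sqrt(1 - d/(-6)): winding +2 is even, the square root returns to the same sheet, contribution 0.
Summing the contributions at d = 17/16 gives 0.


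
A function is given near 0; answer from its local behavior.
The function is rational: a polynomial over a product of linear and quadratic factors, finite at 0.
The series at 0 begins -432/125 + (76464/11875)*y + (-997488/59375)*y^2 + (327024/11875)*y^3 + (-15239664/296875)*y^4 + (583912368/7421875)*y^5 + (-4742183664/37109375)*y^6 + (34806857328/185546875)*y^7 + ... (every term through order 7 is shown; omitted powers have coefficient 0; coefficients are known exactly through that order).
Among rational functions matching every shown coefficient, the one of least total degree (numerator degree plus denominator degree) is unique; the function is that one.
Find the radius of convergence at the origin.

The radius of convergence is 5/6.

No rational of total degree below 6 reproduces all 8 coefficients; solving the [1/5] Pade equations on them gives f(y) = (10*y/19 - 2)/((y - 1)**2*(y + 5/6)**3), whose expansion matches every shown term.
Denominator factor (y - 1)^2: pole of order 2 at 1, modulus 1.
Denominator factor (y + 5/6)^3: pole of order 3 at -5/6, modulus 5/6.
The radius of convergence is the smallest modulus among the singular points: 5/6.


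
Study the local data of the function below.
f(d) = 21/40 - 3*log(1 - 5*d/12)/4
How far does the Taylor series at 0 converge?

Branch term (-3/4)*log(1 - d/(12/5)): its argument vanishes at d = 12/5, a logarithmic branch point, modulus 12/5.
The radius of convergence is the smallest modulus among the singular points: 12/5.

The radius of convergence is 12/5.


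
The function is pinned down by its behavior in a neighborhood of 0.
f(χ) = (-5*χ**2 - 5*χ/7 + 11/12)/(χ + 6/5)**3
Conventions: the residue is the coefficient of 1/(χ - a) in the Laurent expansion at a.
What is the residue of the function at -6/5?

At the order-3 pole -6/5 set g(χ) = (χ - (-6/5))^3*f(χ) = -5*χ**2 - 5*χ/7 + 11/12.
Order-3 pole: residue = g''(a)/2; g''(-6/5) = -10, so the residue is -5.

The residue is -5.


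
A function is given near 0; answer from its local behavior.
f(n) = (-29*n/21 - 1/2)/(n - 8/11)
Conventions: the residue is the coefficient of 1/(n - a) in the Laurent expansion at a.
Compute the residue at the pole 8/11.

The residue is -695/462.

At the order-1 pole 8/11 set g(n) = (n - (8/11))*f(n) = -29*n/21 - 1/2.
Simple pole: residue = g(a) at a = 8/11, which is -695/462.


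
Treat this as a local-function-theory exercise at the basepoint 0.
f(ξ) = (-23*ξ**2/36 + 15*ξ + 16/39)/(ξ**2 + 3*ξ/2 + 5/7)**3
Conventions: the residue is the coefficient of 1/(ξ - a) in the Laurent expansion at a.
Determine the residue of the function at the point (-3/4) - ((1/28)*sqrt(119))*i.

The residue is -((12362854/574821)*sqrt(119))*i.

The factor ξ**2 + 3*ξ/2 + 5/7 splits as (ξ - a)(ξ - a') with a = (-3/4) - ((1/28)*sqrt(119))*i, a' = (-3/4) + ((1/28)*sqrt(119))*i. At the order-3 pole a set g(ξ) = (ξ - a)^3*f(ξ) = [-23*ξ**2/36 + 15*ξ + 16/39] / (ξ - a')^3.
Order-3 pole: residue = g''(a)/2; g''((-3/4) - ((1/28)*sqrt(119))*i) = -((24725708/574821)*sqrt(119))*i, so the residue is -((12362854/574821)*sqrt(119))*i.


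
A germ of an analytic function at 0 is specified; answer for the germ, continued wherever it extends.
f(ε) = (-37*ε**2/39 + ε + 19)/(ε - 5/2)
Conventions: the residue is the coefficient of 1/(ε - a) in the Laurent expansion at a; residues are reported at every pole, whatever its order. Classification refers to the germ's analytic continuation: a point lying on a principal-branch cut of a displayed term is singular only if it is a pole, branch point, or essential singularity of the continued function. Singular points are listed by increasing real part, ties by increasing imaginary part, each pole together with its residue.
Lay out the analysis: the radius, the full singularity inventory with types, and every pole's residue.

Radius of convergence at 0: 5/2.
At 5/2: a pole of order 1; residue 2429/156.

Denominator factor (ε - 5/2): pole of order 1 at 5/2, modulus 5/2.
The radius of convergence is the smallest modulus among the singular points: 5/2.
At the order-1 pole 5/2 set g(ε) = (ε - (5/2))*f(ε) = -37*ε**2/39 + ε + 19.
Simple pole: residue = g(a) at a = 5/2, which is 2429/156.


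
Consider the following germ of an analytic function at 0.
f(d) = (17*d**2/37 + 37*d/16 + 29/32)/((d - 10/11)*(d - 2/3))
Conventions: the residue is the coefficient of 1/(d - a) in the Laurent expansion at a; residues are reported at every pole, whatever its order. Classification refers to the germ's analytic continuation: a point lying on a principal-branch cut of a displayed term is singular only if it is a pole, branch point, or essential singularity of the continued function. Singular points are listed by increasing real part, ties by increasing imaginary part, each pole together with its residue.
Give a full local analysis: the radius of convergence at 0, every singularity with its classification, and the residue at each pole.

Denominator factor (d - 2/3): pole of order 1 at 2/3, modulus 2/3.
Denominator factor (d - 10/11): pole of order 1 at 10/11, modulus 10/11.
The radius of convergence is the smallest modulus among the singular points: 2/3.
At the order-1 pole 2/3 set g(d) = (d - (2/3))*f(d) = (17*d**2/37 + 37*d/16 + 29/32)/(d - 10/11).
Simple pole: residue = g(a) at a = 2/3, which is -310871/28416.
At the order-1 pole 10/11 set g(d) = (d - (10/11))*f(d) = (17*d**2/37 + 37*d/16 + 29/32)/(d - 2/3).
Simple pole: residue = g(a) at a = 10/11, which is 1456239/104192.
List the singular points by increasing real part (a conjugate pair: the negative imaginary part first).

Radius of convergence at 0: 2/3.
At 2/3: a pole of order 1; residue -310871/28416.
At 10/11: a pole of order 1; residue 1456239/104192.


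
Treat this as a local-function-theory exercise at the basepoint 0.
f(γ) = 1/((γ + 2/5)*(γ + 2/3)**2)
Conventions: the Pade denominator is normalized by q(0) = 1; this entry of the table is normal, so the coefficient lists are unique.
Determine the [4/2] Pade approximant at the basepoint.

The Pade approximant has numerator coefficients [45/8, -284175/45208, 577125/90416, -1974375/361664, 2278125/723328]; denominator coefficients [1, 49531/11302, 107109/22604].

Taylor coefficients needed (expand at 0): a_0 = 45/8, a_1 = -495/16, a_2 = 1845/16, a_3 = -11655/32, a_4 = 134775/128, a_5 = -739485/256, a_6 = 981765/128.
Write the denominator as Q(γ) = 1 + q1*γ + q2*γ^2. Requiring Q*f - P = O(γ^7) with deg P <= 4 kills the coefficients of γ^5..γ^6 in Q*f:
  γ^5: a_5 + q1*a_4 + q2*a_3 = 0, i.e. -739485/256 + (134775/128)*q1 + (-11655/32)*q2 = 0.
  γ^6: a_6 + q1*a_5 + q2*a_4 = 0, i.e. 981765/128 + (-739485/256)*q1 + (134775/128)*q2 = 0.
Solving this linear system: q1 = 49531/11302, q2 = 107109/22604.
The numerator is Q*f truncated at degree 4: P0 = a_0 = 45/8; P1 = a_1 + q1*a_0 = -284175/45208; P2 = a_2 + q1*a_1 + q2*a_0 = 577125/90416; P3 = a_3 + q1*a_2 + q2*a_1 = -1974375/361664; P4 = a_4 + q1*a_3 + q2*a_2 = 2278125/723328.


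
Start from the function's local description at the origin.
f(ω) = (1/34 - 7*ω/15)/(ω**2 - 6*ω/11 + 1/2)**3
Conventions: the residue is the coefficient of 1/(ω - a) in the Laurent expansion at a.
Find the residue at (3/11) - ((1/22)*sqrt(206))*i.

The factor ω**2 - 6*ω/11 + 1/2 splits as (ω - a)(ω - a') with a = (3/11) - ((1/22)*sqrt(206))*i, a' = (3/11) + ((1/22)*sqrt(206))*i. At the order-3 pole a set g(ω) = (ω - a)^3*f(ω) = [1/34 - 7*ω/15] / (ω - a')^3.
Order-3 pole: residue = g''(a)/2; g''((3/11) - ((1/22)*sqrt(206))*i) = -((8037909/371527180)*sqrt(206))*i, so the residue is -((8037909/743054360)*sqrt(206))*i.

The residue is -((8037909/743054360)*sqrt(206))*i.


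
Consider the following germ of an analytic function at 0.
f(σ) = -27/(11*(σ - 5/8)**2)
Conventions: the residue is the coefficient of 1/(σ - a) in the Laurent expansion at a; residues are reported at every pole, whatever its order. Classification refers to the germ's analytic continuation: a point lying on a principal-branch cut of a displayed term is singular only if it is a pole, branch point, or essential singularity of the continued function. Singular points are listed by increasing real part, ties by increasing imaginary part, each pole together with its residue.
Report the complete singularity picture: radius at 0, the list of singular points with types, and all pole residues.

Radius of convergence at 0: 5/8.
At 5/8: a pole of order 2; residue 0.

Denominator factor (σ - 5/8)^2: pole of order 2 at 5/8, modulus 5/8.
The radius of convergence is the smallest modulus among the singular points: 5/8.
At the order-2 pole 5/8 set g(σ) = (σ - (5/8))^2*f(σ) = -27/11.
Order-2 pole: residue = g'(a); g'(5/8) = 0, so the residue is 0.
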